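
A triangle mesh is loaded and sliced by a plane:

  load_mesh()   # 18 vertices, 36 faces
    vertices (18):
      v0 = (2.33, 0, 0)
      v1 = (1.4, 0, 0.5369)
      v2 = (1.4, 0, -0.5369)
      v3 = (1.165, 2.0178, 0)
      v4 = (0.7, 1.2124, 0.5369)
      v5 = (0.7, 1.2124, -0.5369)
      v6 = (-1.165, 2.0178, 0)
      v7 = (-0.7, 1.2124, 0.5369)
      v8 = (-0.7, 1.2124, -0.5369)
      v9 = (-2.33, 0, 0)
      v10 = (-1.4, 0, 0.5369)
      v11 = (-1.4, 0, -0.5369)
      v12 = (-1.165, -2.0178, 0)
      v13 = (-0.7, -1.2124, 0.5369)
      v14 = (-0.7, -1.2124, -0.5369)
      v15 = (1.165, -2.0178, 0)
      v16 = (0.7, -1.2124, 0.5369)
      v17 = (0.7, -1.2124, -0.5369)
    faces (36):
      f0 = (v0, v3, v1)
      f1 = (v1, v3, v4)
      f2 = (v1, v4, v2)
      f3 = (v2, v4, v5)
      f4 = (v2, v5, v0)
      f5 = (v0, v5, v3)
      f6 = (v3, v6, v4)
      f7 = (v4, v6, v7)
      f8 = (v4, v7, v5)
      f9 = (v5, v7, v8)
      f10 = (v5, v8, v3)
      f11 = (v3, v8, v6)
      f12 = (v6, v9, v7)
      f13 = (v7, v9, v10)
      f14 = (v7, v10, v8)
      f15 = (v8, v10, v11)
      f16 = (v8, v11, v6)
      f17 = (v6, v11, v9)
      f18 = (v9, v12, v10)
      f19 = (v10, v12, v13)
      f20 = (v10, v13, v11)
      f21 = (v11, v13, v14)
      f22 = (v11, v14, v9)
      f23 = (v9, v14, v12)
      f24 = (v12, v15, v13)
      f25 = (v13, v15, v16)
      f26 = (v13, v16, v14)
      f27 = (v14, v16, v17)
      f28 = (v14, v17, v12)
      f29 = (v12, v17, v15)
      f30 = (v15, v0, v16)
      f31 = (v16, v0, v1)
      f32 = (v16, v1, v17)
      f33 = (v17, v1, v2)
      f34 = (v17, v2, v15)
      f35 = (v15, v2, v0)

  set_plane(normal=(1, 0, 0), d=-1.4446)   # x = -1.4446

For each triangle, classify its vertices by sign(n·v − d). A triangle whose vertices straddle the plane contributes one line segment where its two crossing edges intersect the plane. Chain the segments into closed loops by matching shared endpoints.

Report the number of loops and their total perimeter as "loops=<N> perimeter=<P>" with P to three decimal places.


Straddling triangles (6 of 36):
  (v6,v9,v7) [+-+] → (-1.4446, 1.53353, 0)–(-1.4446, 0.658564, 0.291639)  len=0.9223
  (v7,v9,v10) [+-+] → (-1.4446, 0.658564, 0.291639)–(-1.4446, 0, 0.511152)  len=0.6942
  (v6,v11,v9) [++-] → (-1.4446, 0, -0.511152)–(-1.4446, 1.53353, 0)  len=1.6165
  (v9,v12,v10) [-++] → (-1.4446, -1.53353, 0)–(-1.4446, 0, 0.511152)  len=1.6165
  (v11,v14,v9) [++-] → (-1.4446, -0.658564, -0.291639)–(-1.4446, 0, -0.511152)  len=0.6942
  (v9,v14,v12) [-++] → (-1.4446, -0.658564, -0.291639)–(-1.4446, -1.53353, 0)  len=0.9223

Chained into 1 loop(s):
  loop 1: 6 segments, perimeter = 6.4659
Total perimeter = 6.466

loops=1 perimeter=6.466


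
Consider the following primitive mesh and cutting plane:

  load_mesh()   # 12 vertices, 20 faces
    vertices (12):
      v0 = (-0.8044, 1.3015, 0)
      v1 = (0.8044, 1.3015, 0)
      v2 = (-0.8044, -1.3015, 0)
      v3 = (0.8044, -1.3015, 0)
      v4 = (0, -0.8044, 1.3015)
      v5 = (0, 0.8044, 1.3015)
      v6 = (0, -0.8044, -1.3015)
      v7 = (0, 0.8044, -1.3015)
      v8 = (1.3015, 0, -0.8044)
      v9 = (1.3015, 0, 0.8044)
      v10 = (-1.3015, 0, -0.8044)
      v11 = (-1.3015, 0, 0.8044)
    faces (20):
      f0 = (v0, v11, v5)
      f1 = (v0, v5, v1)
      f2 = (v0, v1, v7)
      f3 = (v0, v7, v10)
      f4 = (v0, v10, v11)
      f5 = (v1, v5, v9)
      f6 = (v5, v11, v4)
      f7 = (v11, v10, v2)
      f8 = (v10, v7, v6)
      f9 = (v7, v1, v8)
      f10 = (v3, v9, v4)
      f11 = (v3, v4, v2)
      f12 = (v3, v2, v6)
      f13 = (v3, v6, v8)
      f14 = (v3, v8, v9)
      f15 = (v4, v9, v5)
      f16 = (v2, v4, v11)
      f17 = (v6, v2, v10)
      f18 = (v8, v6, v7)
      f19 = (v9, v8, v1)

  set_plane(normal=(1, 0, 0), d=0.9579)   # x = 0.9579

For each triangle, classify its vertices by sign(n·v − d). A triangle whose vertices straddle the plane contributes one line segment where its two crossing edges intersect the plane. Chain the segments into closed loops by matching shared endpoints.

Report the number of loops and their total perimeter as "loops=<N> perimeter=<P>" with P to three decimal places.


Straddling triangles (8 of 20):
  (v1,v5,v9) [--+] → (0.9579, 0.212364, 0.935636)–(0.9579, 0.899609, 0.248391)  len=0.9719
  (v7,v1,v8) [--+] → (0.9579, 0.899609, -0.248391)–(0.9579, 0.212364, -0.935636)  len=0.9719
  (v3,v9,v4) [-+-] → (0.9579, -0.899609, 0.248391)–(0.9579, -0.212364, 0.935636)  len=0.9719
  (v3,v6,v8) [--+] → (0.9579, -0.212364, -0.935636)–(0.9579, -0.899609, -0.248391)  len=0.9719
  (v3,v8,v9) [-++] → (0.9579, -0.899609, -0.248391)–(0.9579, -0.899609, 0.248391)  len=0.4968
  (v4,v9,v5) [-+-] → (0.9579, -0.212364, 0.935636)–(0.9579, 0.212364, 0.935636)  len=0.4247
  (v8,v6,v7) [+--] → (0.9579, -0.212364, -0.935636)–(0.9579, 0.212364, -0.935636)  len=0.4247
  (v9,v8,v1) [++-] → (0.9579, 0.899609, -0.248391)–(0.9579, 0.899609, 0.248391)  len=0.4968

Chained into 1 loop(s):
  loop 1: 8 segments, perimeter = 5.7307
Total perimeter = 5.731

loops=1 perimeter=5.731


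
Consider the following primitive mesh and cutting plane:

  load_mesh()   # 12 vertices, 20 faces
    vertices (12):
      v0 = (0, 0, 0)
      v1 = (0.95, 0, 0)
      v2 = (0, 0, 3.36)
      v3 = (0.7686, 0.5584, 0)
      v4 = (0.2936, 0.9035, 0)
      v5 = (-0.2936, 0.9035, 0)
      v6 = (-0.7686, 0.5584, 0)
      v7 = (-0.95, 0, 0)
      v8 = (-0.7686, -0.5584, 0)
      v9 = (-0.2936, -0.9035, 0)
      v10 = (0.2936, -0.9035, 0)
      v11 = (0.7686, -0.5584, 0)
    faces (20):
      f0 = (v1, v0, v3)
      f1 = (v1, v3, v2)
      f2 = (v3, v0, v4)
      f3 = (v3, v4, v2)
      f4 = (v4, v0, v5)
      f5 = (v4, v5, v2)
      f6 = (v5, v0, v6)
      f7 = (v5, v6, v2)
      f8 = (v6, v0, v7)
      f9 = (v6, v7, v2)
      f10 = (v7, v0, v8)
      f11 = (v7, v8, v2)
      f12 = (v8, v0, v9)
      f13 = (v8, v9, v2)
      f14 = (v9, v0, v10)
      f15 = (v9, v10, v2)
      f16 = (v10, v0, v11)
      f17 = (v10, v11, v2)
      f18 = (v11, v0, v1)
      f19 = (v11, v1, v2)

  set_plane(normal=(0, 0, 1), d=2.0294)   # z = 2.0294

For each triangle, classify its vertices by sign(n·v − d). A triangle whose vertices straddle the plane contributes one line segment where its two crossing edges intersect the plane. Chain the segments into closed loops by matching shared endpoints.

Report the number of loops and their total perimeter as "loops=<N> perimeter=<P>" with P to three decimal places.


loops=1 perimeter=2.325

Straddling triangles (10 of 20):
  (v1,v3,v2) [--+] → (0.304375, 0.221133, 2.0294)–(0.376211, 0, 2.0294)  len=0.2325
  (v3,v4,v2) [--+] → (0.116269, 0.357797, 2.0294)–(0.304375, 0.221133, 2.0294)  len=0.2325
  (v4,v5,v2) [--+] → (-0.116269, 0.357797, 2.0294)–(0.116269, 0.357797, 2.0294)  len=0.2325
  (v5,v6,v2) [--+] → (-0.304375, 0.221133, 2.0294)–(-0.116269, 0.357797, 2.0294)  len=0.2325
  (v6,v7,v2) [--+] → (-0.376211, 0, 2.0294)–(-0.304375, 0.221133, 2.0294)  len=0.2325
  (v7,v8,v2) [--+] → (-0.304375, -0.221133, 2.0294)–(-0.376211, 0, 2.0294)  len=0.2325
  (v8,v9,v2) [--+] → (-0.116269, -0.357797, 2.0294)–(-0.304375, -0.221133, 2.0294)  len=0.2325
  (v9,v10,v2) [--+] → (0.116269, -0.357797, 2.0294)–(-0.116269, -0.357797, 2.0294)  len=0.2325
  (v10,v11,v2) [--+] → (0.304375, -0.221133, 2.0294)–(0.116269, -0.357797, 2.0294)  len=0.2325
  (v11,v1,v2) [--+] → (0.376211, 0, 2.0294)–(0.304375, -0.221133, 2.0294)  len=0.2325

Chained into 1 loop(s):
  loop 1: 10 segments, perimeter = 2.3251
Total perimeter = 2.325


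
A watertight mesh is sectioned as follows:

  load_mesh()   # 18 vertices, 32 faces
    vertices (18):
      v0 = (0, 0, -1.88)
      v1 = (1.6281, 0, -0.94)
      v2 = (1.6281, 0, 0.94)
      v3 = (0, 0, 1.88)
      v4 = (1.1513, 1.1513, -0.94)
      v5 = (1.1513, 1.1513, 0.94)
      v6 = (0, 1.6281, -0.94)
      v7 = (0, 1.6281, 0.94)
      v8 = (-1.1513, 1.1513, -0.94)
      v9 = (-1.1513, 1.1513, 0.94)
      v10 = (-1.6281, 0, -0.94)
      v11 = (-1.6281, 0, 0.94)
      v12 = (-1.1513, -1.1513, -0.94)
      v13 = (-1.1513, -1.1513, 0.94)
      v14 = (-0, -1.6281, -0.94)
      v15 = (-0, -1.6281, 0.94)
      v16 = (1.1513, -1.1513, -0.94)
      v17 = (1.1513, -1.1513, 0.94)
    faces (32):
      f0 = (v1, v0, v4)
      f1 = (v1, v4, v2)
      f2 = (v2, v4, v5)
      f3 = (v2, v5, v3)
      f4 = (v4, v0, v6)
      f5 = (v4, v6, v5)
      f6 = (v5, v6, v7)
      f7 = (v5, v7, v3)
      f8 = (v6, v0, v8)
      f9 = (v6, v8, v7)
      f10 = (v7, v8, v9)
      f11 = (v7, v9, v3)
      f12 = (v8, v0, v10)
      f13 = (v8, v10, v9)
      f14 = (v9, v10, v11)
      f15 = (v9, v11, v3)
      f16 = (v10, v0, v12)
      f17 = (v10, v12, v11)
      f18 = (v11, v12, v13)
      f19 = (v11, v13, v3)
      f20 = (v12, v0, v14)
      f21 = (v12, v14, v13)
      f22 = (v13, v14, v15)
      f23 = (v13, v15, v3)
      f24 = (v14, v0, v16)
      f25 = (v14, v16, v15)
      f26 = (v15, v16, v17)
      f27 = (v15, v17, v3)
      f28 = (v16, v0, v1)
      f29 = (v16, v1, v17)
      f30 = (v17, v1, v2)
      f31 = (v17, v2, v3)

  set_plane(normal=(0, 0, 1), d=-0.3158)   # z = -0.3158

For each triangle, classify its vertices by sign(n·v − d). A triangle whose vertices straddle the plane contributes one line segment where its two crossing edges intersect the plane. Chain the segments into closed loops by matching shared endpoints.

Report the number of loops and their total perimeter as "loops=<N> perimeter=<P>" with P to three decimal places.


Straddling triangles (16 of 32):
  (v1,v4,v2) [--+] → (1.30961, 0.769044, -0.3158)–(1.6281, 0, -0.3158)  len=0.8324
  (v2,v4,v5) [+-+] → (1.30961, 0.769044, -0.3158)–(1.1513, 1.1513, -0.3158)  len=0.4137
  (v4,v6,v5) [--+] → (0.382256, 1.46979, -0.3158)–(1.1513, 1.1513, -0.3158)  len=0.8324
  (v5,v6,v7) [+-+] → (0.382256, 1.46979, -0.3158)–(0, 1.6281, -0.3158)  len=0.4137
  (v6,v8,v7) [--+] → (-0.769044, 1.30961, -0.3158)–(0, 1.6281, -0.3158)  len=0.8324
  (v7,v8,v9) [+-+] → (-0.769044, 1.30961, -0.3158)–(-1.1513, 1.1513, -0.3158)  len=0.4137
  (v8,v10,v9) [--+] → (-1.46979, 0.382256, -0.3158)–(-1.1513, 1.1513, -0.3158)  len=0.8324
  (v9,v10,v11) [+-+] → (-1.46979, 0.382256, -0.3158)–(-1.6281, 0, -0.3158)  len=0.4137
  (v10,v12,v11) [--+] → (-1.30961, -0.769044, -0.3158)–(-1.6281, 0, -0.3158)  len=0.8324
  (v11,v12,v13) [+-+] → (-1.30961, -0.769044, -0.3158)–(-1.1513, -1.1513, -0.3158)  len=0.4137
  (v12,v14,v13) [--+] → (-0.382256, -1.46979, -0.3158)–(-1.1513, -1.1513, -0.3158)  len=0.8324
  (v13,v14,v15) [+-+] → (-0.382256, -1.46979, -0.3158)–(0, -1.6281, -0.3158)  len=0.4137
  (v14,v16,v15) [--+] → (0.769044, -1.30961, -0.3158)–(0, -1.6281, -0.3158)  len=0.8324
  (v15,v16,v17) [+-+] → (0.769044, -1.30961, -0.3158)–(1.1513, -1.1513, -0.3158)  len=0.4137
  (v16,v1,v17) [--+] → (1.46979, -0.382256, -0.3158)–(1.1513, -1.1513, -0.3158)  len=0.8324
  (v17,v1,v2) [+-+] → (1.46979, -0.382256, -0.3158)–(1.6281, 0, -0.3158)  len=0.4137

Chained into 1 loop(s):
  loop 1: 16 segments, perimeter = 9.9690
Total perimeter = 9.969

loops=1 perimeter=9.969


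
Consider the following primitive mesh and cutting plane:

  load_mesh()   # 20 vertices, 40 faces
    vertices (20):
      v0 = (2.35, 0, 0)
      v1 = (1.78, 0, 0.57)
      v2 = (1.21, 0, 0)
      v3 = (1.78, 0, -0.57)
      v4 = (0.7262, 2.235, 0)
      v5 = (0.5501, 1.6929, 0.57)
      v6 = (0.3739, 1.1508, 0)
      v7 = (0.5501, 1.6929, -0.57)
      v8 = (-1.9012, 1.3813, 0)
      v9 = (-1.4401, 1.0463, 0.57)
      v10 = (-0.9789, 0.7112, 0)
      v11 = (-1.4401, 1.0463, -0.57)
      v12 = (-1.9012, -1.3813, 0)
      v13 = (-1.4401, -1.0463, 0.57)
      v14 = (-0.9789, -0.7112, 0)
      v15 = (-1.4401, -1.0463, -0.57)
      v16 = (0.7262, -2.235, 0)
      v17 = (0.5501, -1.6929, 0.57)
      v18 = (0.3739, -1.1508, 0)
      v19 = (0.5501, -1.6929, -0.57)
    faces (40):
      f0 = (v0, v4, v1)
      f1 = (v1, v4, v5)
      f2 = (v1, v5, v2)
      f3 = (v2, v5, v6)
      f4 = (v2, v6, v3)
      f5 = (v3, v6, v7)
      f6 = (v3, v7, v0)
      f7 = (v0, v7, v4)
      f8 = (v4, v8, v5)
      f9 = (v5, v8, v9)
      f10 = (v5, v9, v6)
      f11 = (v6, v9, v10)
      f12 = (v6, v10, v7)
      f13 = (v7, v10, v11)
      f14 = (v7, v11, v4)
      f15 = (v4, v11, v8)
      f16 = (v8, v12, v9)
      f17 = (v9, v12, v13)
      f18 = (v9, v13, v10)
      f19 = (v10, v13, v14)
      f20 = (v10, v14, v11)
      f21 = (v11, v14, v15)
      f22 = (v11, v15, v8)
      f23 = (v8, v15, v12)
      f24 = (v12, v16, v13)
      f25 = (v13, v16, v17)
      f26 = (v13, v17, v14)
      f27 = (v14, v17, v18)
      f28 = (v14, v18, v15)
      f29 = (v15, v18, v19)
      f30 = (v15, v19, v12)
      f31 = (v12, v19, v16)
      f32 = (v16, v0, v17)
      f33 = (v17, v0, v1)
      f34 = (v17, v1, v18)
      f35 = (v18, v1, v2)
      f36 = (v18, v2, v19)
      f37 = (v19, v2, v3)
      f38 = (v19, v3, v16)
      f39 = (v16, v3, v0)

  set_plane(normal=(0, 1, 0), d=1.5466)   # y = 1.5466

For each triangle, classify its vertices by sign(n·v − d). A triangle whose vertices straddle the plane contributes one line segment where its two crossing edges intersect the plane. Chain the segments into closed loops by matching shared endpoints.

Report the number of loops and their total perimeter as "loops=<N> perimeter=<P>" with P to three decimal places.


Straddling triangles (14 of 40):
  (v0,v4,v1) [-+-] → (1.22634, 1.5466, 0)–(1.05078, 1.5466, 0.175565)  len=0.2483
  (v1,v4,v5) [-++] → (1.05078, 1.5466, 0.175565)–(0.656388, 1.5466, 0.57)  len=0.5578
  (v1,v5,v2) [-+-] → (0.656388, 1.5466, 0.57)–(0.607128, 1.5466, 0.520741)  len=0.0697
  (v2,v5,v6) [-+-] → (0.607128, 1.5466, 0.520741)–(0.502548, 1.5466, 0.41617)  len=0.1479
  (v3,v6,v7) [--+] → (0.502548, 1.5466, -0.41617)–(0.656388, 1.5466, -0.57)  len=0.2176
  (v3,v7,v0) [-+-] → (0.656388, 1.5466, -0.57)–(0.705647, 1.5466, -0.520741)  len=0.0697
  (v0,v7,v4) [-++] → (0.705647, 1.5466, -0.520741)–(1.22634, 1.5466, 0)  len=0.7364
  (v4,v8,v5) [+-+] → (-1.39246, 1.5466, 0)–(-0.600815, 1.5466, 0.302378)  len=0.8474
  (v5,v8,v9) [+--] → (-0.600815, 1.5466, 0.302378)–(0.0997965, 1.5466, 0.57)  len=0.7500
  (v5,v9,v6) [+--] → (0.0997965, 1.5466, 0.57)–(0.502548, 1.5466, 0.41617)  len=0.4311
  (v6,v10,v7) [--+] → (0.322237, 1.5466, -0.485054)–(0.502548, 1.5466, -0.41617)  len=0.1930
  (v7,v10,v11) [+--] → (0.322237, 1.5466, -0.485054)–(0.0997965, 1.5466, -0.57)  len=0.2381
  (v7,v11,v4) [+-+] → (0.0997965, 1.5466, -0.57)–(-0.528348, 1.5466, -0.330098)  len=0.6724
  (v4,v11,v8) [+--] → (-0.528348, 1.5466, -0.330098)–(-1.39246, 1.5466, 0)  len=0.9250

Chained into 1 loop(s):
  loop 1: 14 segments, perimeter = 6.1043
Total perimeter = 6.104

loops=1 perimeter=6.104


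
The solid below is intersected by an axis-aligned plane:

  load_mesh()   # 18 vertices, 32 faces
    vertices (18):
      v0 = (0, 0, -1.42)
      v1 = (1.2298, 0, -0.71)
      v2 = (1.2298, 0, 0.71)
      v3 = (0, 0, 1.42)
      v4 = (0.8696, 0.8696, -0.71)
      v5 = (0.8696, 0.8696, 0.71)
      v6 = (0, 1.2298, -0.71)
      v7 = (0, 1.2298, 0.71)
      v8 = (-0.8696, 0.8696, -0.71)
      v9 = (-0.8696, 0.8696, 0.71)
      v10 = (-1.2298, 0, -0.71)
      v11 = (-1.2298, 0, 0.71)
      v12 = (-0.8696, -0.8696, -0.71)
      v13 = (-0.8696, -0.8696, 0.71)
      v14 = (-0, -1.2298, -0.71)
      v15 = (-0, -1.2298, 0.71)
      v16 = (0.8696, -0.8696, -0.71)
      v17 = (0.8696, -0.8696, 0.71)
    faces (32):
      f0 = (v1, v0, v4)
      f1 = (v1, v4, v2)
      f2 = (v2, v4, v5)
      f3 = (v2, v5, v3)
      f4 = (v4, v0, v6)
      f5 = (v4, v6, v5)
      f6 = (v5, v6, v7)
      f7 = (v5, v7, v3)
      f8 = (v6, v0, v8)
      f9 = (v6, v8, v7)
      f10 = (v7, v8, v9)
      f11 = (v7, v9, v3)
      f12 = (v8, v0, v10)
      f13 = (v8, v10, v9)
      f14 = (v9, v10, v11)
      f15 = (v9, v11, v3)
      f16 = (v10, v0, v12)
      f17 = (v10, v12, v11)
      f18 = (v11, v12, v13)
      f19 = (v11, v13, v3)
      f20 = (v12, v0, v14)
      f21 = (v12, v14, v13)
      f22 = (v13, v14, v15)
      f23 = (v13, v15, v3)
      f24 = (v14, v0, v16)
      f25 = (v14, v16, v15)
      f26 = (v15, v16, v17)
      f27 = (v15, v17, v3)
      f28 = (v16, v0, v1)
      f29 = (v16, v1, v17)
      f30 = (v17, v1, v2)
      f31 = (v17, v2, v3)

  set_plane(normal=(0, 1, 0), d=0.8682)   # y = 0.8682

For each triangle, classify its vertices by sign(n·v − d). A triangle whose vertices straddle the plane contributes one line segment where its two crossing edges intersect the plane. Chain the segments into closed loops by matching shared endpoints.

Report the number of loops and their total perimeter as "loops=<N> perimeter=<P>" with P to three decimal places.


Straddling triangles (12 of 32):
  (v1,v0,v4) [--+] → (0.8682, 0.8682, -0.711143)–(0.87018, 0.8682, -0.71)  len=0.0023
  (v1,v4,v2) [-+-] → (0.87018, 0.8682, -0.71)–(0.87018, 0.8682, -0.707714)  len=0.0023
  (v2,v4,v5) [-++] → (0.87018, 0.8682, -0.707714)–(0.87018, 0.8682, 0.71)  len=1.4177
  (v2,v5,v3) [-+-] → (0.87018, 0.8682, 0.71)–(0.8682, 0.8682, 0.711143)  len=0.0023
  (v4,v0,v6) [+-+] → (0.8682, 0.8682, -0.711143)–(0, 0.8682, -0.918762)  len=0.8927
  (v5,v7,v3) [++-] → (0, 0.8682, 0.918762)–(0.8682, 0.8682, 0.711143)  len=0.8927
  (v6,v0,v8) [+-+] → (0, 0.8682, -0.918762)–(-0.8682, 0.8682, -0.711143)  len=0.8927
  (v7,v9,v3) [++-] → (-0.8682, 0.8682, 0.711143)–(0, 0.8682, 0.918762)  len=0.8927
  (v8,v0,v10) [+--] → (-0.8682, 0.8682, -0.711143)–(-0.87018, 0.8682, -0.71)  len=0.0023
  (v8,v10,v9) [+-+] → (-0.87018, 0.8682, -0.71)–(-0.87018, 0.8682, 0.707714)  len=1.4177
  (v9,v10,v11) [+--] → (-0.87018, 0.8682, 0.707714)–(-0.87018, 0.8682, 0.71)  len=0.0023
  (v9,v11,v3) [+--] → (-0.87018, 0.8682, 0.71)–(-0.8682, 0.8682, 0.711143)  len=0.0023

Chained into 1 loop(s):
  loop 1: 12 segments, perimeter = 6.4199
Total perimeter = 6.420

loops=1 perimeter=6.420


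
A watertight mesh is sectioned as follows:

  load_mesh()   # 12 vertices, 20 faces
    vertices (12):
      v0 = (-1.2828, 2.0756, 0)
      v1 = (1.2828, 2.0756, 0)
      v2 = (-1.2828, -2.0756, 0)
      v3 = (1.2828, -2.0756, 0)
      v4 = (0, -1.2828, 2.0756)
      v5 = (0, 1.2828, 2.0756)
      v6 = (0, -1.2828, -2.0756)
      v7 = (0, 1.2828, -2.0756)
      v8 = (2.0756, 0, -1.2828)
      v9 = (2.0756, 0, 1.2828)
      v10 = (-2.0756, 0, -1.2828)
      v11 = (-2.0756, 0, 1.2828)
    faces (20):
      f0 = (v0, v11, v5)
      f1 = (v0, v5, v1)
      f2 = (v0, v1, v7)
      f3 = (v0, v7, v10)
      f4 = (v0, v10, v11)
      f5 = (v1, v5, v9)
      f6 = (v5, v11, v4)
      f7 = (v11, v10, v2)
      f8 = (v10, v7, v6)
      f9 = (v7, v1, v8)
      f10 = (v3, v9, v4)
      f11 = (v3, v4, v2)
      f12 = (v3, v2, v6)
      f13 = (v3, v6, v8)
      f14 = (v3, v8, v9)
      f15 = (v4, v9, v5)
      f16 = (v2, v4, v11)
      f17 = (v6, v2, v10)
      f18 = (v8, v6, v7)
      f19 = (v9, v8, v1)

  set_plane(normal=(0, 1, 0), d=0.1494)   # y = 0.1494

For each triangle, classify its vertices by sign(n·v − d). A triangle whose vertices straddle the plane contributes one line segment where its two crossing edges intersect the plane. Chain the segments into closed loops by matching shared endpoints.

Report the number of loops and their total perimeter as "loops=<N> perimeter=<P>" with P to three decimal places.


loops=1 perimeter=13.659

Straddling triangles (10 of 20):
  (v0,v11,v5) [+-+] → (-2.01853, 0.1494, 1.19047)–(-1.83387, 0.1494, 1.37513)  len=0.2612
  (v0,v7,v10) [++-] → (-1.83387, 0.1494, -1.37513)–(-2.01853, 0.1494, -1.19047)  len=0.2612
  (v0,v10,v11) [+--] → (-2.01853, 0.1494, -1.19047)–(-2.01853, 0.1494, 1.19047)  len=2.3809
  (v1,v5,v9) [++-] → (1.83387, 0.1494, 1.37513)–(2.01853, 0.1494, 1.19047)  len=0.2612
  (v5,v11,v4) [+--] → (-1.83387, 0.1494, 1.37513)–(0, 0.1494, 2.0756)  len=1.9631
  (v10,v7,v6) [-+-] → (-1.83387, 0.1494, -1.37513)–(0, 0.1494, -2.0756)  len=1.9631
  (v7,v1,v8) [++-] → (2.01853, 0.1494, -1.19047)–(1.83387, 0.1494, -1.37513)  len=0.2612
  (v4,v9,v5) [--+] → (1.83387, 0.1494, 1.37513)–(0, 0.1494, 2.0756)  len=1.9631
  (v8,v6,v7) [--+] → (0, 0.1494, -2.0756)–(1.83387, 0.1494, -1.37513)  len=1.9631
  (v9,v8,v1) [--+] → (2.01853, 0.1494, -1.19047)–(2.01853, 0.1494, 1.19047)  len=2.3809

Chained into 1 loop(s):
  loop 1: 10 segments, perimeter = 13.6589
Total perimeter = 13.659


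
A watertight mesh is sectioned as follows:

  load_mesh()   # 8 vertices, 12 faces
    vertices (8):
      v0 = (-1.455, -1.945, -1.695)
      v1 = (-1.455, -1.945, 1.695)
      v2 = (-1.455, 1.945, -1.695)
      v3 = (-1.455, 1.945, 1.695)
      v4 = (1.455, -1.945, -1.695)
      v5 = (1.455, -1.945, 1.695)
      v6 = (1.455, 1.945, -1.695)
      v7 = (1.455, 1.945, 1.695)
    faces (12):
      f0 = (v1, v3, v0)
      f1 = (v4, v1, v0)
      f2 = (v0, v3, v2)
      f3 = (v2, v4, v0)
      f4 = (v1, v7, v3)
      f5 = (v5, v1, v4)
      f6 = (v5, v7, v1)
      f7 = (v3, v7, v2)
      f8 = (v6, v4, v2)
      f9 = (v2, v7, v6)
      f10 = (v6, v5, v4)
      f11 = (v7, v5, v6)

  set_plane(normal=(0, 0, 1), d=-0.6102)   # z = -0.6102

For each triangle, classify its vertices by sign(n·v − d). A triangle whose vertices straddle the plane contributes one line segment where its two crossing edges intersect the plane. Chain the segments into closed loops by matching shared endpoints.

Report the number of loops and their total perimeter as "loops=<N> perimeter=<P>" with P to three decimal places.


loops=1 perimeter=13.600

Straddling triangles (8 of 12):
  (v1,v3,v0) [++-] → (-1.455, -0.7002, -0.6102)–(-1.455, -1.945, -0.6102)  len=1.2448
  (v4,v1,v0) [-+-] → (0.5238, -1.945, -0.6102)–(-1.455, -1.945, -0.6102)  len=1.9788
  (v0,v3,v2) [-+-] → (-1.455, -0.7002, -0.6102)–(-1.455, 1.945, -0.6102)  len=2.6452
  (v5,v1,v4) [++-] → (0.5238, -1.945, -0.6102)–(1.455, -1.945, -0.6102)  len=0.9312
  (v3,v7,v2) [++-] → (-0.5238, 1.945, -0.6102)–(-1.455, 1.945, -0.6102)  len=0.9312
  (v2,v7,v6) [-+-] → (-0.5238, 1.945, -0.6102)–(1.455, 1.945, -0.6102)  len=1.9788
  (v6,v5,v4) [-+-] → (1.455, 0.7002, -0.6102)–(1.455, -1.945, -0.6102)  len=2.6452
  (v7,v5,v6) [++-] → (1.455, 0.7002, -0.6102)–(1.455, 1.945, -0.6102)  len=1.2448

Chained into 1 loop(s):
  loop 1: 8 segments, perimeter = 13.6000
Total perimeter = 13.600


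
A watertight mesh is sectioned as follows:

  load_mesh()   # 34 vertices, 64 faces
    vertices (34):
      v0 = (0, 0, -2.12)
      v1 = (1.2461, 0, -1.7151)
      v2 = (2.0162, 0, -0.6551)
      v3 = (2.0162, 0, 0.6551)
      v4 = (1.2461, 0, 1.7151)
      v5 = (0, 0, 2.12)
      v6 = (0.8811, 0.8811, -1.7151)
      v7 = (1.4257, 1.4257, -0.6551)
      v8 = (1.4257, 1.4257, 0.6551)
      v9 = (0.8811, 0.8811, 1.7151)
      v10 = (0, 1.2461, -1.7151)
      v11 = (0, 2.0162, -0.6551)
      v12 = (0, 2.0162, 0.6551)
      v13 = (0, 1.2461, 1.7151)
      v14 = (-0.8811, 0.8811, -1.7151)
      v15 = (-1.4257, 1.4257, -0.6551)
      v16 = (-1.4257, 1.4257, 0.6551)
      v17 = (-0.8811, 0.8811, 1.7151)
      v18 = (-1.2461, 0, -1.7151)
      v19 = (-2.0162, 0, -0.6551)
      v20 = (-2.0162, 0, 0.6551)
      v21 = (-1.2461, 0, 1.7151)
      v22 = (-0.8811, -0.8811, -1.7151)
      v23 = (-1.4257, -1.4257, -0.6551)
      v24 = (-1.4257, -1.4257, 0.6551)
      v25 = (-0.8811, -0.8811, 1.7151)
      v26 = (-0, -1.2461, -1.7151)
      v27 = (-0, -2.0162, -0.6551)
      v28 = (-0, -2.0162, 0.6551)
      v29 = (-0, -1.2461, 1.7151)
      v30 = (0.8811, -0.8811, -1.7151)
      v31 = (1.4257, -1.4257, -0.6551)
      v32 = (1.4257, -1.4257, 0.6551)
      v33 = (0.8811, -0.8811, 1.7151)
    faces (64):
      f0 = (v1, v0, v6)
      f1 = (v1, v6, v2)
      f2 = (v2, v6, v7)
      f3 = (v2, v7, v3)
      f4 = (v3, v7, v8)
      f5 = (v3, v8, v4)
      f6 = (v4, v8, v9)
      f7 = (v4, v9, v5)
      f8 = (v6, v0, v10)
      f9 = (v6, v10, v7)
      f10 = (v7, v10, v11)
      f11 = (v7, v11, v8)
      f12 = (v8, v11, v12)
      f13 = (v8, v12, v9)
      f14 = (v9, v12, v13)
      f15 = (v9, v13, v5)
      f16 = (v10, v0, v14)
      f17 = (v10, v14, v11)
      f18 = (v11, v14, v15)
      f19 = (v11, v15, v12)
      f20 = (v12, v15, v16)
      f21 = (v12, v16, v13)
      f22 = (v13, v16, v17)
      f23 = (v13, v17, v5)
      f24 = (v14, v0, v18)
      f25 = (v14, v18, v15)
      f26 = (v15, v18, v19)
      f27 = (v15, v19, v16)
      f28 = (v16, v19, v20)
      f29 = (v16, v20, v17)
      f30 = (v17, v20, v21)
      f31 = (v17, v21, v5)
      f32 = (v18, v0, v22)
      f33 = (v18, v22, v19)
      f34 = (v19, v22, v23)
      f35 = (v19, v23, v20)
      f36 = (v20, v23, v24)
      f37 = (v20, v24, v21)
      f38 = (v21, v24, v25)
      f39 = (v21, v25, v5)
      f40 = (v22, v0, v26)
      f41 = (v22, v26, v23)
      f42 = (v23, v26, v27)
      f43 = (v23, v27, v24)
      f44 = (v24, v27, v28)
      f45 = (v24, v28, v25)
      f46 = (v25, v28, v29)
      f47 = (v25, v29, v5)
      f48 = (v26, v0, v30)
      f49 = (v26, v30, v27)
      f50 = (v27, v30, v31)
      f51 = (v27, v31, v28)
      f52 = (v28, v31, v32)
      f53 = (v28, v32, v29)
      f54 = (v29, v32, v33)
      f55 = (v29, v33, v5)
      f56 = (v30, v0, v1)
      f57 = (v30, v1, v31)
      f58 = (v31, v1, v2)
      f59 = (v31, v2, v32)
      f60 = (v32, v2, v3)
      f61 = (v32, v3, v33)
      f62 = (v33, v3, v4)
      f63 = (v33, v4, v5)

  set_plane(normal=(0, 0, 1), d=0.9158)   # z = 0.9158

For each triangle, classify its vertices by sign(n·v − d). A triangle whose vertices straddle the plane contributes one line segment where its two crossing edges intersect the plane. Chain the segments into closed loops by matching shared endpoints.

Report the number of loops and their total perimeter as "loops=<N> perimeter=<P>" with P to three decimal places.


loops=1 perimeter=11.185

Straddling triangles (16 of 64):
  (v3,v8,v4) [--+] → (1.38153, 1.07506, 0.9158)–(1.8268, 0, 0.9158)  len=1.1636
  (v4,v8,v9) [+-+] → (1.38153, 1.07506, 0.9158)–(1.29176, 1.29176, 0.9158)  len=0.2346
  (v8,v12,v9) [--+] → (0.216701, 1.73703, 0.9158)–(1.29176, 1.29176, 0.9158)  len=1.1636
  (v9,v12,v13) [+-+] → (0.216701, 1.73703, 0.9158)–(0, 1.8268, 0.9158)  len=0.2346
  (v12,v16,v13) [--+] → (-1.07506, 1.38153, 0.9158)–(0, 1.8268, 0.9158)  len=1.1636
  (v13,v16,v17) [+-+] → (-1.07506, 1.38153, 0.9158)–(-1.29176, 1.29176, 0.9158)  len=0.2346
  (v16,v20,v17) [--+] → (-1.73703, 0.216701, 0.9158)–(-1.29176, 1.29176, 0.9158)  len=1.1636
  (v17,v20,v21) [+-+] → (-1.73703, 0.216701, 0.9158)–(-1.8268, 0, 0.9158)  len=0.2346
  (v20,v24,v21) [--+] → (-1.38153, -1.07506, 0.9158)–(-1.8268, 0, 0.9158)  len=1.1636
  (v21,v24,v25) [+-+] → (-1.38153, -1.07506, 0.9158)–(-1.29176, -1.29176, 0.9158)  len=0.2346
  (v24,v28,v25) [--+] → (-0.216701, -1.73703, 0.9158)–(-1.29176, -1.29176, 0.9158)  len=1.1636
  (v25,v28,v29) [+-+] → (-0.216701, -1.73703, 0.9158)–(0, -1.8268, 0.9158)  len=0.2346
  (v28,v32,v29) [--+] → (1.07506, -1.38153, 0.9158)–(0, -1.8268, 0.9158)  len=1.1636
  (v29,v32,v33) [+-+] → (1.07506, -1.38153, 0.9158)–(1.29176, -1.29176, 0.9158)  len=0.2346
  (v32,v3,v33) [--+] → (1.73703, -0.216701, 0.9158)–(1.29176, -1.29176, 0.9158)  len=1.1636
  (v33,v3,v4) [+-+] → (1.73703, -0.216701, 0.9158)–(1.8268, 0, 0.9158)  len=0.2346

Chained into 1 loop(s):
  loop 1: 16 segments, perimeter = 11.1854
Total perimeter = 11.185


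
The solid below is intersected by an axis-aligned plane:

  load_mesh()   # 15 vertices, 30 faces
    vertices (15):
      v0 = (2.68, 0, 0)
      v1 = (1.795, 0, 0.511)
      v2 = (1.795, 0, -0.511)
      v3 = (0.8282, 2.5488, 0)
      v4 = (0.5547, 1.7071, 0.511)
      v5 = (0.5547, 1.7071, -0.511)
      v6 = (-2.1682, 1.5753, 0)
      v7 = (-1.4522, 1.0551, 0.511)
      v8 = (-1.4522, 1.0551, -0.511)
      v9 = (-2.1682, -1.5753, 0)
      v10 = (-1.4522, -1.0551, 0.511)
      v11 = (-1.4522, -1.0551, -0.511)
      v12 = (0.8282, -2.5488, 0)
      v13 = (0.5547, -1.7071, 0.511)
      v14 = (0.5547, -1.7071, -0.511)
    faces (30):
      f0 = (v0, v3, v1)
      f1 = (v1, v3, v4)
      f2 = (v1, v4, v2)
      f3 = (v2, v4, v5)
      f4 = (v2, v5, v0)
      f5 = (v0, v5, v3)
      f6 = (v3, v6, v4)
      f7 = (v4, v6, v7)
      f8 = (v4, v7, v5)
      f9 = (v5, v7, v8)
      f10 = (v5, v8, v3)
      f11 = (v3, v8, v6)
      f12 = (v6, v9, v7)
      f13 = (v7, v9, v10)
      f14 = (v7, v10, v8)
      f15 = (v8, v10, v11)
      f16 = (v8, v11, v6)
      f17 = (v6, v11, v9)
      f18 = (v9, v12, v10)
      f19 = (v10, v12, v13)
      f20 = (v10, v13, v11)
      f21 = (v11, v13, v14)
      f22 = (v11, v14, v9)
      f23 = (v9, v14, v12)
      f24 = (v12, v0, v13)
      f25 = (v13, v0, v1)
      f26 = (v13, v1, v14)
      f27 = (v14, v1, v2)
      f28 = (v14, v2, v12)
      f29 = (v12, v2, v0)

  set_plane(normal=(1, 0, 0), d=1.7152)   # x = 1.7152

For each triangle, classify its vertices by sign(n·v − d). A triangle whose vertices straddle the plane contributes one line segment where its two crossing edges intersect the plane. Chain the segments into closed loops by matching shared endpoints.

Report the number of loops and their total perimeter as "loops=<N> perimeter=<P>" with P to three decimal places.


loops=2 perimeter=7.328

Straddling triangles (12 of 30):
  (v0,v3,v1) [+-+] → (1.7152, 1.32794, 0)–(1.7152, 0.210379, 0.468822)  len=1.2119
  (v1,v3,v4) [+--] → (1.7152, 0.210379, 0.468822)–(1.7152, 0.109834, 0.511)  len=0.1090
  (v1,v4,v2) [+-+] → (1.7152, 0.109834, 0.511)–(1.7152, 0.109834, -0.445245)  len=0.9562
  (v2,v4,v5) [+--] → (1.7152, 0.109834, -0.445245)–(1.7152, 0.109834, -0.511)  len=0.0658
  (v2,v5,v0) [+-+] → (1.7152, 0.109834, -0.511)–(1.7152, 0.774954, -0.231973)  len=0.7213
  (v0,v5,v3) [+--] → (1.7152, 0.774954, -0.231973)–(1.7152, 1.32794, 0)  len=0.5997
  (v12,v0,v13) [-+-] → (1.7152, -1.32794, 0)–(1.7152, -0.774954, 0.231973)  len=0.5997
  (v13,v0,v1) [-++] → (1.7152, -0.774954, 0.231973)–(1.7152, -0.109834, 0.511)  len=0.7213
  (v13,v1,v14) [-+-] → (1.7152, -0.109834, 0.511)–(1.7152, -0.109834, 0.445245)  len=0.0658
  (v14,v1,v2) [-++] → (1.7152, -0.109834, 0.445245)–(1.7152, -0.109834, -0.511)  len=0.9562
  (v14,v2,v12) [-+-] → (1.7152, -0.109834, -0.511)–(1.7152, -0.210379, -0.468822)  len=0.1090
  (v12,v2,v0) [-++] → (1.7152, -0.210379, -0.468822)–(1.7152, -1.32794, 0)  len=1.2119

Chained into 2 loop(s):
  loop 1: 6 segments, perimeter = 3.6639
  loop 2: 6 segments, perimeter = 3.6639
Total perimeter = 7.328


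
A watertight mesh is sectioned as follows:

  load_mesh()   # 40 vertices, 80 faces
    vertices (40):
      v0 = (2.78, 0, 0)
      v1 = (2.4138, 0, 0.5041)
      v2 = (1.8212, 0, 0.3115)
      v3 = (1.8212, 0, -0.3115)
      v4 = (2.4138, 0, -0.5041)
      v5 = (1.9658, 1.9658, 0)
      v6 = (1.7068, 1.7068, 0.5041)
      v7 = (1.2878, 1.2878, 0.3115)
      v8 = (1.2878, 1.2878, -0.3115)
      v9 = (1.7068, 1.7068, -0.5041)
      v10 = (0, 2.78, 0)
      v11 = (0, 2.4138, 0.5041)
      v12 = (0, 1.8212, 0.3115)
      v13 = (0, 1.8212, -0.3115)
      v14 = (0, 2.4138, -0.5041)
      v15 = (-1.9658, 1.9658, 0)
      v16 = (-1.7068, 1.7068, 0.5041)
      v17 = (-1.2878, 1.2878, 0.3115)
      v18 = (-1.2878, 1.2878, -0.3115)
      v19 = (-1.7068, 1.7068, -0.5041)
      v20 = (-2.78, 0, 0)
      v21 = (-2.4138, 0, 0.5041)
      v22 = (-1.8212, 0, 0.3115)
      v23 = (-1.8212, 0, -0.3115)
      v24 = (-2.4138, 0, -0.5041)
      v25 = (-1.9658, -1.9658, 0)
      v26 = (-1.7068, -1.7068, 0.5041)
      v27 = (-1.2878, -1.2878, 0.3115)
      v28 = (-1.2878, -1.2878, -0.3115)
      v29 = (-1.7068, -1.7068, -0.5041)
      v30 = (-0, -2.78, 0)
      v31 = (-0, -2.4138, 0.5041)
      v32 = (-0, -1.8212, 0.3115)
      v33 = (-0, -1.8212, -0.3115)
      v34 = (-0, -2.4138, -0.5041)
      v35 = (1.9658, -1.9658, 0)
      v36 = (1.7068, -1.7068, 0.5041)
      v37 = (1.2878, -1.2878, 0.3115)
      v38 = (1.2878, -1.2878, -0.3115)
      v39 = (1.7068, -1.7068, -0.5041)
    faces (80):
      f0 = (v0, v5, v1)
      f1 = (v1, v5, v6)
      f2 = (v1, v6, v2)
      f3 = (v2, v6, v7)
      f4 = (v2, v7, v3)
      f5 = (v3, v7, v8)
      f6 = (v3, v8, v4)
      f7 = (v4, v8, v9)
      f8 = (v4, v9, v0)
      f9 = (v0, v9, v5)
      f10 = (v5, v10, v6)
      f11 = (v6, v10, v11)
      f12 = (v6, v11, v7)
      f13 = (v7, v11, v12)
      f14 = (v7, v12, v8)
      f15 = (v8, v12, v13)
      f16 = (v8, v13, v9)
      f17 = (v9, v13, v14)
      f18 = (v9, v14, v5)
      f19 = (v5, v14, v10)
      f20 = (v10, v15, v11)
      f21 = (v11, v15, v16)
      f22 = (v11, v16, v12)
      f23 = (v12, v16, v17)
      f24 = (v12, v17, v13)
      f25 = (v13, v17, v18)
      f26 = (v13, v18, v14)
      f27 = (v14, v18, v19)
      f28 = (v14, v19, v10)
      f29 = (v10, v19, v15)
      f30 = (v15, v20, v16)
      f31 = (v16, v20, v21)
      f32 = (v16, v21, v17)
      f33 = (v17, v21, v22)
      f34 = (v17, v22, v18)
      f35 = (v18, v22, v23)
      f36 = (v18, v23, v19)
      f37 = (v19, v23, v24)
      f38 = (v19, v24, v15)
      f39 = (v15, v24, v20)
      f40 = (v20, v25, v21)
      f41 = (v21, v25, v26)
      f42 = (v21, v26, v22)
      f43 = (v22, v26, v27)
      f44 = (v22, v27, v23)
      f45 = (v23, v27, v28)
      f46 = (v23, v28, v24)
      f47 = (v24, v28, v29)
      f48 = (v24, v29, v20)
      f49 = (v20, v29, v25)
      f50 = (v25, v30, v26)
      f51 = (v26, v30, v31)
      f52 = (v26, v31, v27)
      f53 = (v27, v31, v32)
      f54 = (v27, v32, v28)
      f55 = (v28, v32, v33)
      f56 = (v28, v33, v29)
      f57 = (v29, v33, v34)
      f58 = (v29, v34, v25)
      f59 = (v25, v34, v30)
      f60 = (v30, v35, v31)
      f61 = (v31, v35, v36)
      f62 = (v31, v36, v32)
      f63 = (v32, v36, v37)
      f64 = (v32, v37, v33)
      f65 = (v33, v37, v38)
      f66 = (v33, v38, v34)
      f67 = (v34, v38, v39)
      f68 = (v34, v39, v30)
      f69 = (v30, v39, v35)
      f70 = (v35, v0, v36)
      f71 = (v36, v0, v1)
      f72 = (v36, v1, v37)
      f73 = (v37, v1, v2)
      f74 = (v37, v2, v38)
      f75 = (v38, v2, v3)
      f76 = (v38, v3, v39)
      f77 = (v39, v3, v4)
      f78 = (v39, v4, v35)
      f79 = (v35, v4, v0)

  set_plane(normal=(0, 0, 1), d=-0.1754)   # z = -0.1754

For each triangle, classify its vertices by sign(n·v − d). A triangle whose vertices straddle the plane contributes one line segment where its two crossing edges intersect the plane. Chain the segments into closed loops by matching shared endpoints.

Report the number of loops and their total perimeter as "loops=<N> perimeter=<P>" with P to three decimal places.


Straddling triangles (32 of 80):
  (v2,v7,v3) [++-] → (1.70467, 0.281332, -0.1754)–(1.8212, 0, -0.1754)  len=0.3045
  (v3,v7,v8) [-+-] → (1.70467, 0.281332, -0.1754)–(1.2878, 1.2878, -0.1754)  len=1.0894
  (v4,v9,v0) [--+] → (2.40658, 0.593876, -0.1754)–(2.65258, 0, -0.1754)  len=0.6428
  (v0,v9,v5) [+-+] → (2.40658, 0.593876, -0.1754)–(1.87568, 1.87568, -0.1754)  len=1.3874
  (v7,v12,v8) [++-] → (1.00647, 1.40433, -0.1754)–(1.2878, 1.2878, -0.1754)  len=0.3045
  (v8,v12,v13) [-+-] → (1.00647, 1.40433, -0.1754)–(0, 1.8212, -0.1754)  len=1.0894
  (v9,v14,v5) [--+] → (1.28181, 2.12168, -0.1754)–(1.87568, 1.87568, -0.1754)  len=0.6428
  (v5,v14,v10) [+-+] → (1.28181, 2.12168, -0.1754)–(0, 2.65258, -0.1754)  len=1.3874
  (v12,v17,v13) [++-] → (-0.281332, 1.70467, -0.1754)–(0, 1.8212, -0.1754)  len=0.3045
  (v13,v17,v18) [-+-] → (-0.281332, 1.70467, -0.1754)–(-1.2878, 1.2878, -0.1754)  len=1.0894
  (v14,v19,v10) [--+] → (-0.593876, 2.40658, -0.1754)–(0, 2.65258, -0.1754)  len=0.6428
  (v10,v19,v15) [+-+] → (-0.593876, 2.40658, -0.1754)–(-1.87568, 1.87568, -0.1754)  len=1.3874
  (v17,v22,v18) [++-] → (-1.40433, 1.00647, -0.1754)–(-1.2878, 1.2878, -0.1754)  len=0.3045
  (v18,v22,v23) [-+-] → (-1.40433, 1.00647, -0.1754)–(-1.8212, 0, -0.1754)  len=1.0894
  (v19,v24,v15) [--+] → (-2.12168, 1.28181, -0.1754)–(-1.87568, 1.87568, -0.1754)  len=0.6428
  (v15,v24,v20) [+-+] → (-2.12168, 1.28181, -0.1754)–(-2.65258, 0, -0.1754)  len=1.3874
  (v22,v27,v23) [++-] → (-1.70467, -0.281332, -0.1754)–(-1.8212, 0, -0.1754)  len=0.3045
  (v23,v27,v28) [-+-] → (-1.70467, -0.281332, -0.1754)–(-1.2878, -1.2878, -0.1754)  len=1.0894
  (v24,v29,v20) [--+] → (-2.40658, -0.593876, -0.1754)–(-2.65258, 0, -0.1754)  len=0.6428
  (v20,v29,v25) [+-+] → (-2.40658, -0.593876, -0.1754)–(-1.87568, -1.87568, -0.1754)  len=1.3874
  (v27,v32,v28) [++-] → (-1.00647, -1.40433, -0.1754)–(-1.2878, -1.2878, -0.1754)  len=0.3045
  (v28,v32,v33) [-+-] → (-1.00647, -1.40433, -0.1754)–(0, -1.8212, -0.1754)  len=1.0894
  (v29,v34,v25) [--+] → (-1.28181, -2.12168, -0.1754)–(-1.87568, -1.87568, -0.1754)  len=0.6428
  (v25,v34,v30) [+-+] → (-1.28181, -2.12168, -0.1754)–(0, -2.65258, -0.1754)  len=1.3874
  (v32,v37,v33) [++-] → (0.281332, -1.70467, -0.1754)–(0, -1.8212, -0.1754)  len=0.3045
  (v33,v37,v38) [-+-] → (0.281332, -1.70467, -0.1754)–(1.2878, -1.2878, -0.1754)  len=1.0894
  (v34,v39,v30) [--+] → (0.593876, -2.40658, -0.1754)–(0, -2.65258, -0.1754)  len=0.6428
  (v30,v39,v35) [+-+] → (0.593876, -2.40658, -0.1754)–(1.87568, -1.87568, -0.1754)  len=1.3874
  (v37,v2,v38) [++-] → (1.40433, -1.00647, -0.1754)–(1.2878, -1.2878, -0.1754)  len=0.3045
  (v38,v2,v3) [-+-] → (1.40433, -1.00647, -0.1754)–(1.8212, 0, -0.1754)  len=1.0894
  (v39,v4,v35) [--+] → (2.12168, -1.28181, -0.1754)–(1.87568, -1.87568, -0.1754)  len=0.6428
  (v35,v4,v0) [+-+] → (2.12168, -1.28181, -0.1754)–(2.65258, 0, -0.1754)  len=1.3874

Chained into 2 loop(s):
  loop 1: 16 segments, perimeter = 11.1512
  loop 2: 16 segments, perimeter = 16.2417
Total perimeter = 27.393

loops=2 perimeter=27.393


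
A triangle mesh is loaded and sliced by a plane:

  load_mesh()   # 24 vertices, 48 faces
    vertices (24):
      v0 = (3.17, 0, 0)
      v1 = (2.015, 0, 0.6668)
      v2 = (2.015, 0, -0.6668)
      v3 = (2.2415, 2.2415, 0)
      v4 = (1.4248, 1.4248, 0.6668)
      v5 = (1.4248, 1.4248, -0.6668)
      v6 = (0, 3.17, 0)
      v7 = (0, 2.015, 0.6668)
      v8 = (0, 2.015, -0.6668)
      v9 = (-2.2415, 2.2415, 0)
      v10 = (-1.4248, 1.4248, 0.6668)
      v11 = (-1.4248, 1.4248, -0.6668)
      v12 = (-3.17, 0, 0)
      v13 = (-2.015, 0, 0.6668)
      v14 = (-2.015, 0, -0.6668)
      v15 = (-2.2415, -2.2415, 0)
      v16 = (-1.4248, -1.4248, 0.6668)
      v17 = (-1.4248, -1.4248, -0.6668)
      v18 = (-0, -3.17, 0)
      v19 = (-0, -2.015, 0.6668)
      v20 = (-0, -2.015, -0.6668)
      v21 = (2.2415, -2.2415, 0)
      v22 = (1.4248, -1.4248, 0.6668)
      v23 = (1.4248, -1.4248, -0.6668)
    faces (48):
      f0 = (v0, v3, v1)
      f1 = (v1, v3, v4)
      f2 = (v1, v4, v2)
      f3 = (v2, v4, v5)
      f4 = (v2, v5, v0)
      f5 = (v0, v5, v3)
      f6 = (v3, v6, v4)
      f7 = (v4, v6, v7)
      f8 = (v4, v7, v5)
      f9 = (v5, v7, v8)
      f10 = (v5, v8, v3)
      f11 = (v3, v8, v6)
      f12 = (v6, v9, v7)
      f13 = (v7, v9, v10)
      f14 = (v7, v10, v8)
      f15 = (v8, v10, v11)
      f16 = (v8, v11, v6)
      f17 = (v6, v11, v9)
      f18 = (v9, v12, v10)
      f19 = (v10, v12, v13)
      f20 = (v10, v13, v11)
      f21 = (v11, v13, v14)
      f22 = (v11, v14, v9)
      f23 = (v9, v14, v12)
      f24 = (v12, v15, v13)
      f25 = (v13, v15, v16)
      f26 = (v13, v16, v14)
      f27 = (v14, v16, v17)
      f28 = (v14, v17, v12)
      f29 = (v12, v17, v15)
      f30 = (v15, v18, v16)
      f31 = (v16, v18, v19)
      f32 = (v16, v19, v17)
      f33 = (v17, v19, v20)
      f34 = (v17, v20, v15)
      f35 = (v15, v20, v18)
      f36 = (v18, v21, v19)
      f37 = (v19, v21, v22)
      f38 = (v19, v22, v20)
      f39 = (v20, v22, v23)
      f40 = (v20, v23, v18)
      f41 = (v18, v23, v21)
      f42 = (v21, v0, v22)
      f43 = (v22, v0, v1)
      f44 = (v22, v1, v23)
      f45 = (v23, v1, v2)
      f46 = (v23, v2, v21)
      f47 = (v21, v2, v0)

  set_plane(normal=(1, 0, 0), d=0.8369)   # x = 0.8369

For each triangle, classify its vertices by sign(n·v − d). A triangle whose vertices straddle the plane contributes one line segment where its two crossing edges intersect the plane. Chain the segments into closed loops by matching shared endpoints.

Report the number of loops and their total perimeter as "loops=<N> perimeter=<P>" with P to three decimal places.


Straddling triangles (12 of 48):
  (v3,v6,v4) [+-+] → (0.8369, 2.82333, 0)–(0.8369, 2.1449, 0.391665)  len=0.7834
  (v4,v6,v7) [+--] → (0.8369, 2.1449, 0.391665)–(0.8369, 1.66833, 0.6668)  len=0.5503
  (v4,v7,v5) [+-+] → (0.8369, 1.66833, 0.6668)–(0.8369, 1.66833, -0.116531)  len=0.7833
  (v5,v7,v8) [+--] → (0.8369, 1.66833, -0.116531)–(0.8369, 1.66833, -0.6668)  len=0.5503
  (v5,v8,v3) [+-+] → (0.8369, 1.66833, -0.6668)–(0.8369, 2.09957, -0.41784)  len=0.4979
  (v3,v8,v6) [+--] → (0.8369, 2.09957, -0.41784)–(0.8369, 2.82333, 0)  len=0.8357
  (v18,v21,v19) [-+-] → (0.8369, -2.82333, 0)–(0.8369, -2.09957, 0.41784)  len=0.8357
  (v19,v21,v22) [-++] → (0.8369, -2.09957, 0.41784)–(0.8369, -1.66833, 0.6668)  len=0.4979
  (v19,v22,v20) [-+-] → (0.8369, -1.66833, 0.6668)–(0.8369, -1.66833, 0.116531)  len=0.5503
  (v20,v22,v23) [-++] → (0.8369, -1.66833, 0.116531)–(0.8369, -1.66833, -0.6668)  len=0.7833
  (v20,v23,v18) [-+-] → (0.8369, -1.66833, -0.6668)–(0.8369, -2.1449, -0.391665)  len=0.5503
  (v18,v23,v21) [-++] → (0.8369, -2.1449, -0.391665)–(0.8369, -2.82333, 0)  len=0.7834

Chained into 2 loop(s):
  loop 1: 6 segments, perimeter = 4.0009
  loop 2: 6 segments, perimeter = 4.0009
Total perimeter = 8.002

loops=2 perimeter=8.002
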